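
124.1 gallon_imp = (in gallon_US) 1 gallon_imp = 0.00454609 m^3, so 124.1 gallon_imp = 124.1 * 0.00454609 = 0.56416977 m^3. 1 gallon_US = 0.0037854118 m^3, so 0.56416977 m^3 = 0.56416977 / 0.0037854118 = 149.03789 gallon_US ≈ 149 gallon_US (4 s.f.). Final answer: 149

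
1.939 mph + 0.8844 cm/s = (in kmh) 3.152. Check: 1 mph = 0.44704 m/s, so 1.939 mph = 1.939 * 0.44704 = 0.86681056 m/s. 1 cm/s = 0.01 m/s, so 0.8844 cm/s = 0.8844 * 0.01 = 0.008844 m/s. Sum: 0.86681056 + 0.008844 = 0.87565456 m/s. 1 kmh = 0.27777778 m/s, so 0.87565456 m/s = 0.87565456 / 0.27777778 = 3.1523564 kmh ≈ 3.152 kmh (4 s.f.).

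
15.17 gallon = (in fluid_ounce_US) 1 gallon = 0.0037854118 m^3, so 15.17 gallon = 15.17 * 0.0037854118 = 0.057424697 m^3. 1 fluid_ounce_US = 2.957353e-05 m^3, so 0.057424697 m^3 = 0.057424697 / 2.957353e-05 = 1941.76 fluid_ounce_US ≈ 1942 fluid_ounce_US (4 s.f.). Final answer: 1942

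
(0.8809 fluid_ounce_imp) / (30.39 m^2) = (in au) 1 fluid_ounce_imp = 2.8413063e-05 m^3, so 0.8809 fluid_ounce_imp = 0.8809 * 2.8413063e-05 = 2.5029067e-05 m^3. 30.39 m^2 is already in m^2. Combine: 2.5029067e-05 m^3 / 30.39 m^2 = 8.2359548e-07 m. 1 au = 1.4959787e+11 m, so 8.2359548e-07 m = 8.2359548e-07 / 1.4959787e+11 = 5.5053958e-18 au ≈ 5.505e-18 au (4 s.f.). Final answer: 5.505e-18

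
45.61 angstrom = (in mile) 1 angstrom = 1e-10 m, so 45.61 angstrom = 45.61 * 1e-10 = 4.561e-09 m. 1 mile = 1609.344 m, so 4.561e-09 m = 4.561e-09 / 1609.344 = 2.834074e-12 mile ≈ 2.834e-12 mile (4 s.f.). Final answer: 2.834e-12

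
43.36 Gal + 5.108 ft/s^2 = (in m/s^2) 1 Gal = 0.01 m/s^2, so 43.36 Gal = 43.36 * 0.01 = 0.4336 m/s^2. 1 ft/s^2 = 0.3048 m/s^2, so 5.108 ft/s^2 = 5.108 * 0.3048 = 1.5569184 m/s^2. Sum: 0.4336 + 1.5569184 = 1.9905184 m/s^2. Result: 1.9905184 m/s^2 ≈ 1.991 m/s^2 (4 s.f.). Final answer: 1.991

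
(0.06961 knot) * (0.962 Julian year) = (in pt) 1 knot = 0.51444444 m/s, so 0.06961 knot = 0.06961 * 0.51444444 = 0.035810478 m/s. 1 Julian year = 31557600 s, so 0.962 Julian year = 0.962 * 31557600 = 30358411 s. Combine: 0.035810478 m/s * 30358411 s = 1087149.2 m. 1 pt = 0.00035277778 m, so 1087149.2 m = 1087149.2 / 0.00035277778 = 3.0816828e+09 pt ≈ 3.082e+09 pt (4 s.f.). Final answer: 3.082e+09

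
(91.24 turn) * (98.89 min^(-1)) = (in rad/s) 944.9. Check: 1 turn = 6.2831853 rad, so 91.24 turn = 91.24 * 6.2831853 = 573.27783 rad. 1 min^(-1) = 0.016666667 Hz, so 98.89 min^(-1) = 98.89 * 0.016666667 = 1.6481667 Hz. Combine: 573.27783 rad * 1.6481667 Hz = 944.85741 rad/s. Result: 944.85741 rad/s ≈ 944.9 rad/s (4 s.f.).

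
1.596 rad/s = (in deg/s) 1 deg/s = 0.017453293 rad/s, so 1.596 rad/s = 1.596 / 0.017453293 = 91.444064 deg/s ≈ 91.44 deg/s (4 s.f.). Final answer: 91.44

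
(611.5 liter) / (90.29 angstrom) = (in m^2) 6.773e+07. Check: 1 liter = 0.001 m^3, so 611.5 liter = 611.5 * 0.001 = 0.6115 m^3. 1 angstrom = 1e-10 m, so 90.29 angstrom = 90.29 * 1e-10 = 9.029e-09 m. Combine: 0.6115 m^3 / 9.029e-09 m = 67726216 m^2. Result: 67726216 m^2 ≈ 6.773e+07 m^2 (4 s.f.).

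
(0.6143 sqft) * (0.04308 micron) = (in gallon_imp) 5.408e-07. Check: 1 sqft = 0.09290304 m^2, so 0.6143 sqft = 0.6143 * 0.09290304 = 0.057070337 m^2. 1 micron = 1e-06 m, so 0.04308 micron = 0.04308 * 1e-06 = 4.308e-08 m. Combine: 0.057070337 m^2 * 4.308e-08 m = 2.4585901e-09 m^3. 1 gallon_imp = 0.00454609 m^3, so 2.4585901e-09 m^3 = 2.4585901e-09 / 0.00454609 = 5.4081422e-07 gallon_imp ≈ 5.408e-07 gallon_imp (4 s.f.).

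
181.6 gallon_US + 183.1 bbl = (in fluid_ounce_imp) 1 gallon_US = 0.0037854118 m^3, so 181.6 gallon_US = 181.6 * 0.0037854118 = 0.68743078 m^3. 1 bbl = 0.15898729 m^3, so 183.1 bbl = 183.1 * 0.15898729 = 29.110574 m^3. Sum: 0.68743078 + 29.110574 = 29.798004 m^3. 1 fluid_ounce_imp = 2.8413063e-05 m^3, so 29.798004 m^3 = 29.798004 / 2.8413063e-05 = 1048743.1 fluid_ounce_imp ≈ 1.049e+06 fluid_ounce_imp (4 s.f.). Final answer: 1.049e+06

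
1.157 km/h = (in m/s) 0.3214. Check: 1 km/h = 0.27777778 m/s, so 1.157 km/h = 1.157 * 0.27777778 = 0.32138889 m/s. Result: 0.32138889 m/s ≈ 0.3214 m/s (4 s.f.).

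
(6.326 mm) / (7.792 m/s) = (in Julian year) 2.573e-11. Check: 1 mm = 0.001 m, so 6.326 mm = 6.326 * 0.001 = 0.006326 m. 7.792 m/s is already in m/s. Combine: 0.006326 m / 7.792 m/s = 0.00081185832 s. 1 Julian year = 31557600 s, so 0.00081185832 s = 0.00081185832 / 31557600 = 2.5726238e-11 Julian year ≈ 2.573e-11 Julian year (4 s.f.).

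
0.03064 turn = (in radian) 1 turn = 6.2831853 rad, so 0.03064 turn = 0.03064 * 6.2831853 = 0.1925168 rad. 0.1925168 rad = 0.1925168 radian ≈ 0.1925 radian (4 s.f.). Final answer: 0.1925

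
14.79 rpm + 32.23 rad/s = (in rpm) 1 rpm = 0.10471976 rad/s, so 14.79 rpm = 14.79 * 0.10471976 = 1.5488052 rad/s. 32.23 rad/s is already in rad/s. Sum: 1.5488052 + 32.23 = 33.778805 rad/s. 1 rpm = 0.10471976 rad/s, so 33.778805 rad/s = 33.778805 / 0.10471976 = 322.56383 rpm ≈ 322.6 rpm (4 s.f.). Final answer: 322.6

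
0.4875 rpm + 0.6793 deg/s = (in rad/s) 1 rpm = 0.10471976 rad/s, so 0.4875 rpm = 0.4875 * 0.10471976 = 0.051050881 rad/s. 1 deg/s = 0.017453293 rad/s, so 0.6793 deg/s = 0.6793 * 0.017453293 = 0.011856022 rad/s. Sum: 0.051050881 + 0.011856022 = 0.062906902 rad/s. Result: 0.062906902 rad/s ≈ 0.06291 rad/s (4 s.f.). Final answer: 0.06291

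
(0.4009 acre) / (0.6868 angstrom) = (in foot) 7.75e+13. Check: 1 acre = 4046.8564 m^2, so 0.4009 acre = 0.4009 * 4046.8564 = 1622.3847 m^2. 1 angstrom = 1e-10 m, so 0.6868 angstrom = 0.6868 * 1e-10 = 6.868e-11 m. Combine: 1622.3847 m^2 / 6.868e-11 m = 2.3622375e+13 m. 1 foot = 0.3048 m, so 2.3622375e+13 m = 2.3622375e+13 / 0.3048 = 7.7501231e+13 foot ≈ 7.75e+13 foot (4 s.f.).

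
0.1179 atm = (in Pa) 1.195e+04. Check: 1 atm = 101325 Pa, so 0.1179 atm = 0.1179 * 101325 = 11946.218 Pa. Result: 11946.218 Pa ≈ 1.195e+04 Pa (4 s.f.).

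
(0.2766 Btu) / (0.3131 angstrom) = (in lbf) 1 Btu = 1055.0559 J, so 0.2766 Btu = 0.2766 * 1055.0559 = 291.82845 J. 1 angstrom = 1e-10 m, so 0.3131 angstrom = 0.3131 * 1e-10 = 3.131e-11 m. Combine: 291.82845 J / 3.131e-11 m = 9.3206148e+12 N. 1 lbf = 4.4482216 N, so 9.3206148e+12 N = 9.3206148e+12 / 4.4482216 = 2.0953576e+12 lbf ≈ 2.095e+12 lbf (4 s.f.). Final answer: 2.095e+12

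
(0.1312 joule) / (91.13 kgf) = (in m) 0.0001468. Check: 0.1312 joule = 0.1312 J. 1 kgf = 9.80665 N, so 91.13 kgf = 91.13 * 9.80665 = 893.68001 N. Combine: 0.1312 J / 893.68001 N = 0.0001468087 m. Result: 0.0001468087 m ≈ 0.0001468 m (4 s.f.).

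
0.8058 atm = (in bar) 1 atm = 101325 Pa, so 0.8058 atm = 0.8058 * 101325 = 81647.685 Pa. 1 bar = 100000 Pa, so 81647.685 Pa = 81647.685 / 100000 = 0.81647685 bar ≈ 0.8165 bar (4 s.f.). Final answer: 0.8165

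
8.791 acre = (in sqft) 1 acre = 4046.8564 m^2, so 8.791 acre = 8.791 * 4046.8564 = 35575.915 m^2. 1 sqft = 0.09290304 m^2, so 35575.915 m^2 = 35575.915 / 0.09290304 = 382935.96 sqft ≈ 3.829e+05 sqft (4 s.f.). Final answer: 3.829e+05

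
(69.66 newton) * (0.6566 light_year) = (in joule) 69.66 newton = 69.66 N. 1 light_year = 9.4607305e+15 m, so 0.6566 light_year = 0.6566 * 9.4607305e+15 = 6.2119156e+15 m. Combine: 69.66 N * 6.2119156e+15 m = 4.3272204e+17 J. 4.3272204e+17 J = 4.3272204e+17 joule ≈ 4.327e+17 joule (4 s.f.). Final answer: 4.327e+17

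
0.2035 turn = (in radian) 1.279. Check: 1 turn = 6.2831853 rad, so 0.2035 turn = 0.2035 * 6.2831853 = 1.2786282 rad. 1.2786282 rad = 1.2786282 radian ≈ 1.279 radian (4 s.f.).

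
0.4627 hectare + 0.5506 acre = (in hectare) 0.6855. Check: 1 hectare = 10000 m^2, so 0.4627 hectare = 0.4627 * 10000 = 4627 m^2. 1 acre = 4046.8564 m^2, so 0.5506 acre = 0.5506 * 4046.8564 = 2228.1991 m^2. Sum: 4627 + 2228.1991 = 6855.1991 m^2. 1 hectare = 10000 m^2, so 6855.1991 m^2 = 6855.1991 / 10000 = 0.68551991 hectare ≈ 0.6855 hectare (4 s.f.).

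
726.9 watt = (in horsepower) 726.9 watt = 726.9 W. 1 horsepower = 745.69987 W, so 726.9 W = 726.9 / 745.69987 = 0.97478896 horsepower ≈ 0.9748 horsepower (4 s.f.). Final answer: 0.9748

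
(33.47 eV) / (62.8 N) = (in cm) 1 eV = 1.6021766e-19 J, so 33.47 eV = 33.47 * 1.6021766e-19 = 5.3624852e-18 J. 62.8 N is already in N. Combine: 5.3624852e-18 J / 62.8 N = 8.5389892e-20 m. 1 cm = 0.01 m, so 8.5389892e-20 m = 8.5389892e-20 / 0.01 = 8.5389892e-18 cm ≈ 8.539e-18 cm (4 s.f.). Final answer: 8.539e-18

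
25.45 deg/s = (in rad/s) 1 deg/s = 0.017453293 rad/s, so 25.45 deg/s = 25.45 * 0.017453293 = 0.44418629 rad/s. Result: 0.44418629 rad/s ≈ 0.4442 rad/s (4 s.f.). Final answer: 0.4442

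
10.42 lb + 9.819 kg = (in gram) 1 lb = 0.45359237 kg, so 10.42 lb = 10.42 * 0.45359237 = 4.7264325 kg. 9.819 kg is already in kg. Sum: 4.7264325 + 9.819 = 14.545432 kg. 1 gram = 0.001 kg, so 14.545432 kg = 14.545432 / 0.001 = 14545.432 gram ≈ 1.455e+04 gram (4 s.f.). Final answer: 1.455e+04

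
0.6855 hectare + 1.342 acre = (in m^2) 1 hectare = 10000 m^2, so 0.6855 hectare = 0.6855 * 10000 = 6855 m^2. 1 acre = 4046.8564 m^2, so 1.342 acre = 1.342 * 4046.8564 = 5430.8813 m^2. Sum: 6855 + 5430.8813 = 12285.881 m^2. Result: 12285.881 m^2 ≈ 1.229e+04 m^2 (4 s.f.). Final answer: 1.229e+04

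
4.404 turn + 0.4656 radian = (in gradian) 1 turn = 6.2831853 rad, so 4.404 turn = 4.404 * 6.2831853 = 27.671148 rad. 0.4656 radian = 0.4656 rad. Sum: 27.671148 + 0.4656 = 28.136748 rad. 1 gradian = 0.015707963 rad, so 28.136748 rad = 28.136748 / 0.015707963 = 1791.241 gradian ≈ 1791 gradian (4 s.f.). Final answer: 1791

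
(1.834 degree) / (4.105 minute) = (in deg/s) 1 degree = 0.017453293 rad, so 1.834 degree = 1.834 * 0.017453293 = 0.032009338 rad. 1 minute = 60 s, so 4.105 minute = 4.105 * 60 = 246.3 s. Combine: 0.032009338 rad / 246.3 s = 0.00012996077 rad/s. 1 deg/s = 0.017453293 rad/s, so 0.00012996077 rad/s = 0.00012996077 / 0.017453293 = 0.0074462038 deg/s ≈ 0.007446 deg/s (4 s.f.). Final answer: 0.007446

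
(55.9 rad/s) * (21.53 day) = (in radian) 55.9 rad/s is already in rad/s. 1 day = 86400 s, so 21.53 day = 21.53 * 86400 = 1860192 s. Combine: 55.9 rad/s * 1860192 s = 1.0398473e+08 rad. 1.0398473e+08 rad = 1.0398473e+08 radian ≈ 1.04e+08 radian (4 s.f.). Final answer: 1.04e+08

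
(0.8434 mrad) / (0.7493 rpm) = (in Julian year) 3.406e-10. Check: 1 mrad = 0.001 rad, so 0.8434 mrad = 0.8434 * 0.001 = 0.0008434 rad. 1 rpm = 0.10471976 rad/s, so 0.7493 rpm = 0.7493 * 0.10471976 = 0.078466513 rad/s. Combine: 0.0008434 rad / 0.078466513 rad/s = 0.010748534 s. 1 Julian year = 31557600 s, so 0.010748534 s = 0.010748534 / 31557600 = 3.406005e-10 Julian year ≈ 3.406e-10 Julian year (4 s.f.).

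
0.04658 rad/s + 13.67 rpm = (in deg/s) 0.04658 rad/s is already in rad/s. 1 rpm = 0.10471976 rad/s, so 13.67 rpm = 13.67 * 0.10471976 = 1.4315191 rad/s. Sum: 0.04658 + 1.4315191 = 1.4780991 rad/s. 1 deg/s = 0.017453293 rad/s, so 1.4780991 rad/s = 1.4780991 / 0.017453293 = 84.688837 deg/s ≈ 84.69 deg/s (4 s.f.). Final answer: 84.69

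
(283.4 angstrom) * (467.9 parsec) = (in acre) 1 angstrom = 1e-10 m, so 283.4 angstrom = 283.4 * 1e-10 = 2.834e-08 m. 1 parsec = 3.0856776e+16 m, so 467.9 parsec = 467.9 * 3.0856776e+16 = 1.4437885e+19 m. Combine: 2.834e-08 m * 1.4437885e+19 m = 4.0916967e+11 m^2. 1 acre = 4046.8564 m^2, so 4.0916967e+11 m^2 = 4.0916967e+11 / 4046.8564 = 1.0110803e+08 acre ≈ 1.011e+08 acre (4 s.f.). Final answer: 1.011e+08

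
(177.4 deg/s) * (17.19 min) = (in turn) 1 deg/s = 0.017453293 rad/s, so 177.4 deg/s = 177.4 * 0.017453293 = 3.0962141 rad/s. 1 min = 60 s, so 17.19 min = 17.19 * 60 = 1031.4 s. Combine: 3.0962141 rad/s * 1031.4 s = 3193.4352 rad. 1 turn = 6.2831853 rad, so 3193.4352 rad = 3193.4352 / 6.2831853 = 508.251 turn ≈ 508.3 turn (4 s.f.). Final answer: 508.3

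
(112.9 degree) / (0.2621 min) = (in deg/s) 1 degree = 0.017453293 rad, so 112.9 degree = 112.9 * 0.017453293 = 1.9704767 rad. 1 min = 60 s, so 0.2621 min = 0.2621 * 60 = 15.726 s. Combine: 1.9704767 rad / 15.726 s = 0.12530057 rad/s. 1 deg/s = 0.017453293 rad/s, so 0.12530057 rad/s = 0.12530057 / 0.017453293 = 7.1791937 deg/s ≈ 7.179 deg/s (4 s.f.). Final answer: 7.179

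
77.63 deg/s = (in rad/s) 1.355. Check: 1 deg/s = 0.017453293 rad/s, so 77.63 deg/s = 77.63 * 0.017453293 = 1.3548991 rad/s. Result: 1.3548991 rad/s ≈ 1.355 rad/s (4 s.f.).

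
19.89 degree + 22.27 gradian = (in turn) 1 degree = 0.017453293 rad, so 19.89 degree = 19.89 * 0.017453293 = 0.34714599 rad. 1 gradian = 0.015707963 rad, so 22.27 gradian = 22.27 * 0.015707963 = 0.34981634 rad. Sum: 0.34714599 + 0.34981634 = 0.69696233 rad. 1 turn = 6.2831853 rad, so 0.69696233 rad = 0.69696233 / 6.2831853 = 0.110925 turn ≈ 0.1109 turn (4 s.f.). Final answer: 0.1109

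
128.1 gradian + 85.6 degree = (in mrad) 3506. Check: 1 gradian = 0.015707963 rad, so 128.1 gradian = 128.1 * 0.015707963 = 2.0121901 rad. 1 degree = 0.017453293 rad, so 85.6 degree = 85.6 * 0.017453293 = 1.4940018 rad. Sum: 2.0121901 + 1.4940018 = 3.5061919 rad. 1 mrad = 0.001 rad, so 3.5061919 rad = 3.5061919 / 0.001 = 3506.1919 mrad ≈ 3506 mrad (4 s.f.).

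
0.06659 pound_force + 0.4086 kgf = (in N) 4.303. Check: 1 pound_force = 4.4482216 N, so 0.06659 pound_force = 0.06659 * 4.4482216 = 0.29620708 N. 1 kgf = 9.80665 N, so 0.4086 kgf = 0.4086 * 9.80665 = 4.0069972 N. Sum: 0.29620708 + 4.0069972 = 4.3032043 N. Result: 4.3032043 N ≈ 4.303 N (4 s.f.).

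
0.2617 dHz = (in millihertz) 26.17. Check: 1 dHz = 0.1 Hz, so 0.2617 dHz = 0.2617 * 0.1 = 0.02617 Hz. 1 millihertz = 0.001 Hz, so 0.02617 Hz = 0.02617 / 0.001 = 26.17 millihertz.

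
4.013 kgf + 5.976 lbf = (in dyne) 1 kgf = 9.80665 N, so 4.013 kgf = 4.013 * 9.80665 = 39.354086 N. 1 lbf = 4.4482216 N, so 5.976 lbf = 5.976 * 4.4482216 = 26.582572 N. Sum: 39.354086 + 26.582572 = 65.936659 N. 1 dyne = 1e-05 N, so 65.936659 N = 65.936659 / 1e-05 = 6593665.9 dyne ≈ 6.594e+06 dyne (4 s.f.). Final answer: 6.594e+06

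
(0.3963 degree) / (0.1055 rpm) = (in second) 1 degree = 0.017453293 rad, so 0.3963 degree = 0.3963 * 0.017453293 = 0.0069167398 rad. 1 rpm = 0.10471976 rad/s, so 0.1055 rpm = 0.1055 * 0.10471976 = 0.011047934 rad/s. Combine: 0.0069167398 rad / 0.011047934 rad/s = 0.62606635 s. 0.62606635 s = 0.62606635 second ≈ 0.6261 second (4 s.f.). Final answer: 0.6261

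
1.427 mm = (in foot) 1 mm = 0.001 m, so 1.427 mm = 1.427 * 0.001 = 0.001427 m. 1 foot = 0.3048 m, so 0.001427 m = 0.001427 / 0.3048 = 0.0046817585 foot ≈ 0.004682 foot (4 s.f.). Final answer: 0.004682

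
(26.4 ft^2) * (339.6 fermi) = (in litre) 8.329e-10. Check: 1 ft^2 = 0.09290304 m^2, so 26.4 ft^2 = 26.4 * 0.09290304 = 2.4526403 m^2. 1 fermi = 1e-15 m, so 339.6 fermi = 339.6 * 1e-15 = 3.396e-13 m. Combine: 2.4526403 m^2 * 3.396e-13 m = 8.3291663e-13 m^3. 1 litre = 0.001 m^3, so 8.3291663e-13 m^3 = 8.3291663e-13 / 0.001 = 8.3291663e-10 litre ≈ 8.329e-10 litre (4 s.f.).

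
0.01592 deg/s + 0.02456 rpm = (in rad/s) 1 deg/s = 0.017453293 rad/s, so 0.01592 deg/s = 0.01592 * 0.017453293 = 0.00027785642 rad/s. 1 rpm = 0.10471976 rad/s, so 0.02456 rpm = 0.02456 * 0.10471976 = 0.0025719172 rad/s. Sum: 0.00027785642 + 0.0025719172 = 0.0028497736 rad/s. Result: 0.0028497736 rad/s ≈ 0.00285 rad/s (4 s.f.). Final answer: 0.00285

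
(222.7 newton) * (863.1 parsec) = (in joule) 222.7 newton = 222.7 N. 1 parsec = 3.0856776e+16 m, so 863.1 parsec = 863.1 * 3.0856776e+16 = 2.6632483e+19 m. Combine: 222.7 N * 2.6632483e+19 m = 5.931054e+21 J. 5.931054e+21 J = 5.931054e+21 joule ≈ 5.931e+21 joule (4 s.f.). Final answer: 5.931e+21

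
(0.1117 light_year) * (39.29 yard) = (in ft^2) 4.087e+17. Check: 1 light_year = 9.4607305e+15 m, so 0.1117 light_year = 0.1117 * 9.4607305e+15 = 1.0567636e+15 m. 1 yard = 0.9144 m, so 39.29 yard = 39.29 * 0.9144 = 35.926776 m. Combine: 1.0567636e+15 m * 35.926776 m = 3.7966109e+16 m^2. 1 ft^2 = 0.09290304 m^2, so 3.7966109e+16 m^2 = 3.7966109e+16 / 0.09290304 = 4.086638e+17 ft^2 ≈ 4.087e+17 ft^2 (4 s.f.).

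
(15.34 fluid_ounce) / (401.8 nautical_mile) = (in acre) 1 fluid_ounce = 2.957353e-05 m^3, so 15.34 fluid_ounce = 15.34 * 2.957353e-05 = 0.00045365794 m^3. 1 nautical_mile = 1852 m, so 401.8 nautical_mile = 401.8 * 1852 = 744133.6 m. Combine: 0.00045365794 m^3 / 744133.6 m = 6.0964583e-10 m^2. 1 acre = 4046.8564 m^2, so 6.0964583e-10 m^2 = 6.0964583e-10 / 4046.8564 = 1.5064676e-13 acre ≈ 1.506e-13 acre (4 s.f.). Final answer: 1.506e-13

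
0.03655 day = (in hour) 0.8772. Check: 1 day = 86400 s, so 0.03655 day = 0.03655 * 86400 = 3157.92 s. 1 hour = 3600 s, so 3157.92 s = 3157.92 / 3600 = 0.8772 hour.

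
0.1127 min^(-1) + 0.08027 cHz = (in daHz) 1 min^(-1) = 0.016666667 Hz, so 0.1127 min^(-1) = 0.1127 * 0.016666667 = 0.0018783333 Hz. 1 cHz = 0.01 Hz, so 0.08027 cHz = 0.08027 * 0.01 = 0.0008027 Hz. Sum: 0.0018783333 + 0.0008027 = 0.0026810333 Hz. 1 daHz = 10 Hz, so 0.0026810333 Hz = 0.0026810333 / 10 = 0.00026810333 daHz ≈ 0.0002681 daHz (4 s.f.). Final answer: 0.0002681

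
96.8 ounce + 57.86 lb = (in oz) 1 ounce = 0.028349523 kg, so 96.8 ounce = 96.8 * 0.028349523 = 2.7442338 kg. 1 lb = 0.45359237 kg, so 57.86 lb = 57.86 * 0.45359237 = 26.244855 kg. Sum: 2.7442338 + 26.244855 = 28.989088 kg. 1 oz = 0.028349523 kg, so 28.989088 kg = 28.989088 / 0.028349523 = 1022.56 oz ≈ 1023 oz (4 s.f.). Final answer: 1023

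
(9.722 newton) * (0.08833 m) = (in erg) 8.587e+06. Check: 9.722 newton = 9.722 N. 0.08833 m is already in m. Combine: 9.722 N * 0.08833 m = 0.85874426 J. 1 erg = 1e-07 J, so 0.85874426 J = 0.85874426 / 1e-07 = 8587442.6 erg ≈ 8.587e+06 erg (4 s.f.).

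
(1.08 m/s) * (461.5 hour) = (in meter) 1.08 m/s is already in m/s. 1 hour = 3600 s, so 461.5 hour = 461.5 * 3600 = 1661400 s. Combine: 1.08 m/s * 1661400 s = 1794312 m. 1794312 m = 1794312 meter ≈ 1.794e+06 meter (4 s.f.). Final answer: 1.794e+06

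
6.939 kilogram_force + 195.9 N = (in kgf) 26.92. Check: 1 kilogram_force = 9.80665 N, so 6.939 kilogram_force = 6.939 * 9.80665 = 68.048344 N. 195.9 N is already in N. Sum: 68.048344 + 195.9 = 263.94834 N. 1 kgf = 9.80665 N, so 263.94834 N = 263.94834 / 9.80665 = 26.915241 kgf ≈ 26.92 kgf (4 s.f.).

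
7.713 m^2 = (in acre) 0.001906. Check: 1 acre = 4046.8564 m^2, so 7.713 m^2 = 7.713 / 4046.8564 = 0.0019059238 acre ≈ 0.001906 acre (4 s.f.).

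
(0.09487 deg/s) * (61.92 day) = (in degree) 5.075e+05. Check: 1 deg/s = 0.017453293 rad/s, so 0.09487 deg/s = 0.09487 * 0.017453293 = 0.0016557939 rad/s. 1 day = 86400 s, so 61.92 day = 61.92 * 86400 = 5349888 s. Combine: 0.0016557939 rad/s * 5349888 s = 8858.3117 rad. 1 degree = 0.017453293 rad, so 8858.3117 rad = 8858.3117 / 0.017453293 = 507543.87 degree ≈ 5.075e+05 degree (4 s.f.).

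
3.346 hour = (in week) 0.01992. Check: 1 hour = 3600 s, so 3.346 hour = 3.346 * 3600 = 12045.6 s. 1 week = 604800 s, so 12045.6 s = 12045.6 / 604800 = 0.019916667 week ≈ 0.01992 week (4 s.f.).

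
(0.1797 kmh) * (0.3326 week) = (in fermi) 1.004e+19. Check: 1 kmh = 0.27777778 m/s, so 0.1797 kmh = 0.1797 * 0.27777778 = 0.049916667 m/s. 1 week = 604800 s, so 0.3326 week = 0.3326 * 604800 = 201156.48 s. Combine: 0.049916667 m/s * 201156.48 s = 10041.061 m. 1 fermi = 1e-15 m, so 10041.061 m = 10041.061 / 1e-15 = 1.0041061e+19 fermi ≈ 1.004e+19 fermi (4 s.f.).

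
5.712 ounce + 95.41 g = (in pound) 0.5673. Check: 1 ounce = 0.028349523 kg, so 5.712 ounce = 5.712 * 0.028349523 = 0.16193248 kg. 1 g = 0.001 kg, so 95.41 g = 95.41 * 0.001 = 0.09541 kg. Sum: 0.16193248 + 0.09541 = 0.25734248 kg. 1 pound = 0.45359237 kg, so 0.25734248 kg = 0.25734248 / 0.45359237 = 0.56734304 pound ≈ 0.5673 pound (4 s.f.).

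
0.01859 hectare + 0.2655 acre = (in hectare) 1 hectare = 10000 m^2, so 0.01859 hectare = 0.01859 * 10000 = 185.9 m^2. 1 acre = 4046.8564 m^2, so 0.2655 acre = 0.2655 * 4046.8564 = 1074.4404 m^2. Sum: 185.9 + 1074.4404 = 1260.3404 m^2. 1 hectare = 10000 m^2, so 1260.3404 m^2 = 1260.3404 / 10000 = 0.12603404 hectare ≈ 0.126 hectare (4 s.f.). Final answer: 0.126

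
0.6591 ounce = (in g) 1 ounce = 0.028349523 kg, so 0.6591 ounce = 0.6591 * 0.028349523 = 0.018685171 kg. 1 g = 0.001 kg, so 0.018685171 kg = 0.018685171 / 0.001 = 18.685171 g ≈ 18.69 g (4 s.f.). Final answer: 18.69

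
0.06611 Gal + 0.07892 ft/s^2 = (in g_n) 1 Gal = 0.01 m/s^2, so 0.06611 Gal = 0.06611 * 0.01 = 0.0006611 m/s^2. 1 ft/s^2 = 0.3048 m/s^2, so 0.07892 ft/s^2 = 0.07892 * 0.3048 = 0.024054816 m/s^2. Sum: 0.0006611 + 0.024054816 = 0.024715916 m/s^2. 1 g_n = 9.80665 m/s^2, so 0.024715916 m/s^2 = 0.024715916 / 9.80665 = 0.002520322 g_n ≈ 0.00252 g_n (4 s.f.). Final answer: 0.00252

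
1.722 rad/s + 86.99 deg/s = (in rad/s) 1.722 rad/s is already in rad/s. 1 deg/s = 0.017453293 rad/s, so 86.99 deg/s = 86.99 * 0.017453293 = 1.5182619 rad/s. Sum: 1.722 + 1.5182619 = 3.2402619 rad/s. Result: 3.2402619 rad/s ≈ 3.24 rad/s (4 s.f.). Final answer: 3.24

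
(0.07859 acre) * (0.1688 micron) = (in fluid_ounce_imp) 1 acre = 4046.8564 m^2, so 0.07859 acre = 0.07859 * 4046.8564 = 318.04245 m^2. 1 micron = 1e-06 m, so 0.1688 micron = 0.1688 * 1e-06 = 1.688e-07 m. Combine: 318.04245 m^2 * 1.688e-07 m = 5.3685565e-05 m^3. 1 fluid_ounce_imp = 2.8413063e-05 m^3, so 5.3685565e-05 m^3 = 5.3685565e-05 / 2.8413063e-05 = 1.8894677 fluid_ounce_imp ≈ 1.889 fluid_ounce_imp (4 s.f.). Final answer: 1.889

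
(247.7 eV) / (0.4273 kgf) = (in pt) 2.685e-14. Check: 1 eV = 1.6021766e-19 J, so 247.7 eV = 247.7 * 1.6021766e-19 = 3.9685915e-17 J. 1 kgf = 9.80665 N, so 0.4273 kgf = 0.4273 * 9.80665 = 4.1903815 N. Combine: 3.9685915e-17 J / 4.1903815 N = 9.4707164e-18 m. 1 pt = 0.00035277778 m, so 9.4707164e-18 m = 9.4707164e-18 / 0.00035277778 = 2.6846125e-14 pt ≈ 2.685e-14 pt (4 s.f.).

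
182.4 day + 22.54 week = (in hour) 1 day = 86400 s, so 182.4 day = 182.4 * 86400 = 15759360 s. 1 week = 604800 s, so 22.54 week = 22.54 * 604800 = 13632192 s. Sum: 15759360 + 13632192 = 29391552 s. 1 hour = 3600 s, so 29391552 s = 29391552 / 3600 = 8164.32 hour ≈ 8164 hour (4 s.f.). Final answer: 8164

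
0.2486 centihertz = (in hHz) 2.486e-05. Check: 1 centihertz = 0.01 Hz, so 0.2486 centihertz = 0.2486 * 0.01 = 0.002486 Hz. 1 hHz = 100 Hz, so 0.002486 Hz = 0.002486 / 100 = 2.486e-05 hHz.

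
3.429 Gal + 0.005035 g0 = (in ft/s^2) 0.2745. Check: 1 Gal = 0.01 m/s^2, so 3.429 Gal = 3.429 * 0.01 = 0.03429 m/s^2. 1 g0 = 9.80665 m/s^2, so 0.005035 g0 = 0.005035 * 9.80665 = 0.049376483 m/s^2. Sum: 0.03429 + 0.049376483 = 0.083666483 m/s^2. 1 ft/s^2 = 0.3048 m/s^2, so 0.083666483 m/s^2 = 0.083666483 / 0.3048 = 0.27449633 ft/s^2 ≈ 0.2745 ft/s^2 (4 s.f.).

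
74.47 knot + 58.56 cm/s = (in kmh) 140. Check: 1 knot = 0.51444444 m/s, so 74.47 knot = 74.47 * 0.51444444 = 38.310678 m/s. 1 cm/s = 0.01 m/s, so 58.56 cm/s = 58.56 * 0.01 = 0.5856 m/s. Sum: 38.310678 + 0.5856 = 38.896278 m/s. 1 kmh = 0.27777778 m/s, so 38.896278 m/s = 38.896278 / 0.27777778 = 140.0266 kmh ≈ 140 kmh (4 s.f.).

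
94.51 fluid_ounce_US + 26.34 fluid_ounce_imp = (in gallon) 1 fluid_ounce_US = 2.957353e-05 m^3, so 94.51 fluid_ounce_US = 94.51 * 2.957353e-05 = 0.0027949943 m^3. 1 fluid_ounce_imp = 2.8413063e-05 m^3, so 26.34 fluid_ounce_imp = 26.34 * 2.8413063e-05 = 0.00074840007 m^3. Sum: 0.0027949943 + 0.00074840007 = 0.0035433943 m^3. 1 gallon = 0.0037854118 m^3, so 0.0035433943 m^3 = 0.0035433943 / 0.0037854118 = 0.93606576 gallon ≈ 0.9361 gallon (4 s.f.). Final answer: 0.9361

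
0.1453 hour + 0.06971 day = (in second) 6546. Check: 1 hour = 3600 s, so 0.1453 hour = 0.1453 * 3600 = 523.08 s. 1 day = 86400 s, so 0.06971 day = 0.06971 * 86400 = 6022.944 s. Sum: 523.08 + 6022.944 = 6546.024 s. 6546.024 s = 6546.024 second ≈ 6546 second (4 s.f.).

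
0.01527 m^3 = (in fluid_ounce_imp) 537.4. Check: 1 fluid_ounce_imp = 2.8413063e-05 m^3, so 0.01527 m^3 = 0.01527 / 2.8413063e-05 = 537.42887 fluid_ounce_imp ≈ 537.4 fluid_ounce_imp (4 s.f.).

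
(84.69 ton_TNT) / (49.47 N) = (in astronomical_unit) 1 ton_TNT = 4.184e+09 J, so 84.69 ton_TNT = 84.69 * 4.184e+09 = 3.5434296e+11 J. 49.47 N is already in N. Combine: 3.5434296e+11 J / 49.47 N = 7.1627847e+09 m. 1 astronomical_unit = 1.4959787e+11 m, so 7.1627847e+09 m = 7.1627847e+09 / 1.4959787e+11 = 0.047880258 astronomical_unit ≈ 0.04788 astronomical_unit (4 s.f.). Final answer: 0.04788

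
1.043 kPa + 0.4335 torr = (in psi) 1 kPa = 1000 Pa, so 1.043 kPa = 1.043 * 1000 = 1043 Pa. 1 torr = 133.32237 Pa, so 0.4335 torr = 0.4335 * 133.32237 = 57.795247 Pa. Sum: 1043 + 57.795247 = 1100.7952 Pa. 1 psi = 6894.7573 Pa, so 1100.7952 Pa = 1100.7952 / 6894.7573 = 0.15965685 psi ≈ 0.1597 psi (4 s.f.). Final answer: 0.1597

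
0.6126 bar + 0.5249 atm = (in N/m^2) 1.144e+05. Check: 1 bar = 100000 Pa, so 0.6126 bar = 0.6126 * 100000 = 61260 Pa. 1 atm = 101325 Pa, so 0.5249 atm = 0.5249 * 101325 = 53185.493 Pa. Sum: 61260 + 53185.493 = 114445.49 Pa. 114445.49 Pa = 114445.49 N/m^2 ≈ 1.144e+05 N/m^2 (4 s.f.).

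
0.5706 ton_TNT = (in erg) 1 ton_TNT = 4.184e+09 J, so 0.5706 ton_TNT = 0.5706 * 4.184e+09 = 2.3873904e+09 J. 1 erg = 1e-07 J, so 2.3873904e+09 J = 2.3873904e+09 / 1e-07 = 2.3873904e+16 erg ≈ 2.387e+16 erg (4 s.f.). Final answer: 2.387e+16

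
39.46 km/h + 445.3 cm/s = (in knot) 29.96. Check: 1 km/h = 0.27777778 m/s, so 39.46 km/h = 39.46 * 0.27777778 = 10.961111 m/s. 1 cm/s = 0.01 m/s, so 445.3 cm/s = 445.3 * 0.01 = 4.453 m/s. Sum: 10.961111 + 4.453 = 15.414111 m/s. 1 knot = 0.51444444 m/s, so 15.414111 m/s = 15.414111 / 0.51444444 = 29.962635 knot ≈ 29.96 knot (4 s.f.).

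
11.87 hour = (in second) 1 hour = 3600 s, so 11.87 hour = 11.87 * 3600 = 42732 s. 42732 s = 42732 second ≈ 4.273e+04 second (4 s.f.). Final answer: 4.273e+04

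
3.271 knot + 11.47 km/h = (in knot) 9.464. Check: 1 knot = 0.51444444 m/s, so 3.271 knot = 3.271 * 0.51444444 = 1.6827478 m/s. 1 km/h = 0.27777778 m/s, so 11.47 km/h = 11.47 * 0.27777778 = 3.1861111 m/s. Sum: 1.6827478 + 3.1861111 = 4.8688589 m/s. 1 knot = 0.51444444 m/s, so 4.8688589 m/s = 4.8688589 / 0.51444444 = 9.4643045 knot ≈ 9.464 knot (4 s.f.).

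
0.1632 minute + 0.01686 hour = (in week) 0.0001165. Check: 1 minute = 60 s, so 0.1632 minute = 0.1632 * 60 = 9.792 s. 1 hour = 3600 s, so 0.01686 hour = 0.01686 * 3600 = 60.696 s. Sum: 9.792 + 60.696 = 70.488 s. 1 week = 604800 s, so 70.488 s = 70.488 / 604800 = 0.00011654762 week ≈ 0.0001165 week (4 s.f.).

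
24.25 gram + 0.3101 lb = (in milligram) 1.649e+05. Check: 1 gram = 0.001 kg, so 24.25 gram = 24.25 * 0.001 = 0.02425 kg. 1 lb = 0.45359237 kg, so 0.3101 lb = 0.3101 * 0.45359237 = 0.14065899 kg. Sum: 0.02425 + 0.14065899 = 0.16490899 kg. 1 milligram = 1e-06 kg, so 0.16490899 kg = 0.16490899 / 1e-06 = 164908.99 milligram ≈ 1.649e+05 milligram (4 s.f.).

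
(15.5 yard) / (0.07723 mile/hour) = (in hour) 1 yard = 0.9144 m, so 15.5 yard = 15.5 * 0.9144 = 14.1732 m. 1 mile/hour = 0.44704 m/s, so 0.07723 mile/hour = 0.07723 * 0.44704 = 0.034524899 m/s. Combine: 14.1732 m / 0.034524899 m/s = 410.52111 s. 1 hour = 3600 s, so 410.52111 s = 410.52111 / 3600 = 0.11403364 hour ≈ 0.114 hour (4 s.f.). Final answer: 0.114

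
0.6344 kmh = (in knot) 0.3425. Check: 1 kmh = 0.27777778 m/s, so 0.6344 kmh = 0.6344 * 0.27777778 = 0.17622222 m/s. 1 knot = 0.51444444 m/s, so 0.17622222 m/s = 0.17622222 / 0.51444444 = 0.3425486 knot ≈ 0.3425 knot (4 s.f.).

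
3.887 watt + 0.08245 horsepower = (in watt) 3.887 watt = 3.887 W. 1 horsepower = 745.69987 W, so 0.08245 horsepower = 0.08245 * 745.69987 = 61.482954 W. Sum: 3.887 + 61.482954 = 65.369954 W. 65.369954 W = 65.369954 watt ≈ 65.37 watt (4 s.f.). Final answer: 65.37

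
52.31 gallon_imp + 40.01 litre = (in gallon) 73.39. Check: 1 gallon_imp = 0.00454609 m^3, so 52.31 gallon_imp = 52.31 * 0.00454609 = 0.23780597 m^3. 1 litre = 0.001 m^3, so 40.01 litre = 40.01 * 0.001 = 0.04001 m^3. Sum: 0.23780597 + 0.04001 = 0.27781597 m^3. 1 gallon = 0.0037854118 m^3, so 0.27781597 m^3 = 0.27781597 / 0.0037854118 = 73.391214 gallon ≈ 73.39 gallon (4 s.f.).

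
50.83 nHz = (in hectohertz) 1 nHz = 1e-09 Hz, so 50.83 nHz = 50.83 * 1e-09 = 5.083e-08 Hz. 1 hectohertz = 100 Hz, so 5.083e-08 Hz = 5.083e-08 / 100 = 5.083e-10 hectohertz. Final answer: 5.083e-10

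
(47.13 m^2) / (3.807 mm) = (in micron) 47.13 m^2 is already in m^2. 1 mm = 0.001 m, so 3.807 mm = 3.807 * 0.001 = 0.003807 m. Combine: 47.13 m^2 / 0.003807 m = 12379.827 m. 1 micron = 1e-06 m, so 12379.827 m = 12379.827 / 1e-06 = 1.2379827e+10 micron ≈ 1.238e+10 micron (4 s.f.). Final answer: 1.238e+10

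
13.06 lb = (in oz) 209. Check: 1 lb = 0.45359237 kg, so 13.06 lb = 13.06 * 0.45359237 = 5.9239164 kg. 1 oz = 0.028349523 kg, so 5.9239164 kg = 5.9239164 / 0.028349523 = 208.96 oz ≈ 209 oz (4 s.f.).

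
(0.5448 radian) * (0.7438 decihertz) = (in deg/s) 2.322. Check: 0.5448 radian = 0.5448 rad. 1 decihertz = 0.1 Hz, so 0.7438 decihertz = 0.7438 * 0.1 = 0.07438 Hz. Combine: 0.5448 rad * 0.07438 Hz = 0.040522224 rad/s. 1 deg/s = 0.017453293 rad/s, so 0.040522224 rad/s = 0.040522224 / 0.017453293 = 2.3217524 deg/s ≈ 2.322 deg/s (4 s.f.).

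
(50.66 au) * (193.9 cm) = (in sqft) 1.582e+14. Check: 1 au = 1.4959787e+11 m, so 50.66 au = 50.66 * 1.4959787e+11 = 7.5786281e+12 m. 1 cm = 0.01 m, so 193.9 cm = 193.9 * 0.01 = 1.939 m. Combine: 7.5786281e+12 m * 1.939 m = 1.469496e+13 m^2. 1 sqft = 0.09290304 m^2, so 1.469496e+13 m^2 = 1.469496e+13 / 0.09290304 = 1.5817523e+14 sqft ≈ 1.582e+14 sqft (4 s.f.).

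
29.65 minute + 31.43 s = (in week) 1 minute = 60 s, so 29.65 minute = 29.65 * 60 = 1779 s. 31.43 s is already in s. Sum: 1779 + 31.43 = 1810.43 s. 1 week = 604800 s, so 1810.43 s = 1810.43 / 604800 = 0.0029934358 week ≈ 0.002993 week (4 s.f.). Final answer: 0.002993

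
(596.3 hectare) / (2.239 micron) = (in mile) 1 hectare = 10000 m^2, so 596.3 hectare = 596.3 * 10000 = 5963000 m^2. 1 micron = 1e-06 m, so 2.239 micron = 2.239 * 1e-06 = 2.239e-06 m. Combine: 5963000 m^2 / 2.239e-06 m = 2.6632425e+12 m. 1 mile = 1609.344 m, so 2.6632425e+12 m = 2.6632425e+12 / 1609.344 = 1.6548622e+09 mile ≈ 1.655e+09 mile (4 s.f.). Final answer: 1.655e+09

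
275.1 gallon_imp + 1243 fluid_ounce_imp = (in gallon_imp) 1 gallon_imp = 0.00454609 m^3, so 275.1 gallon_imp = 275.1 * 0.00454609 = 1.2506294 m^3. 1 fluid_ounce_imp = 2.8413063e-05 m^3, so 1243 fluid_ounce_imp = 1243 * 2.8413063e-05 = 0.035317437 m^3. Sum: 1.2506294 + 0.035317437 = 1.2859468 m^3. 1 gallon_imp = 0.00454609 m^3, so 1.2859468 m^3 = 1.2859468 / 0.00454609 = 282.86875 gallon_imp ≈ 282.9 gallon_imp (4 s.f.). Final answer: 282.9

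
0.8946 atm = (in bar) 0.9065. Check: 1 atm = 101325 Pa, so 0.8946 atm = 0.8946 * 101325 = 90645.345 Pa. 1 bar = 100000 Pa, so 90645.345 Pa = 90645.345 / 100000 = 0.90645345 bar ≈ 0.9065 bar (4 s.f.).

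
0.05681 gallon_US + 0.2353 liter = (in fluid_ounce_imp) 1 gallon_US = 0.0037854118 m^3, so 0.05681 gallon_US = 0.05681 * 0.0037854118 = 0.00021504924 m^3. 1 liter = 0.001 m^3, so 0.2353 liter = 0.2353 * 0.001 = 0.0002353 m^3. Sum: 0.00021504924 + 0.0002353 = 0.00045034924 m^3. 1 fluid_ounce_imp = 2.8413063e-05 m^3, so 0.00045034924 m^3 = 0.00045034924 / 2.8413063e-05 = 15.850078 fluid_ounce_imp ≈ 15.85 fluid_ounce_imp (4 s.f.). Final answer: 15.85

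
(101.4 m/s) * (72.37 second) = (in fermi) 101.4 m/s is already in m/s. 72.37 second = 72.37 s. Combine: 101.4 m/s * 72.37 s = 7338.318 m. 1 fermi = 1e-15 m, so 7338.318 m = 7338.318 / 1e-15 = 7.338318e+18 fermi ≈ 7.338e+18 fermi (4 s.f.). Final answer: 7.338e+18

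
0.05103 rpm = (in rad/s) 1 rpm = 0.10471976 rad/s, so 0.05103 rpm = 0.05103 * 0.10471976 = 0.0053438491 rad/s. Result: 0.0053438491 rad/s ≈ 0.005344 rad/s (4 s.f.). Final answer: 0.005344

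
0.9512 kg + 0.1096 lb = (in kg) 1.001. Check: 0.9512 kg is already in kg. 1 lb = 0.45359237 kg, so 0.1096 lb = 0.1096 * 0.45359237 = 0.049713724 kg. Sum: 0.9512 + 0.049713724 = 1.0009137 kg. Result: 1.0009137 kg ≈ 1.001 kg (4 s.f.).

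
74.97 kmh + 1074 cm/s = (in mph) 1 kmh = 0.27777778 m/s, so 74.97 kmh = 74.97 * 0.27777778 = 20.825 m/s. 1 cm/s = 0.01 m/s, so 1074 cm/s = 1074 * 0.01 = 10.74 m/s. Sum: 20.825 + 10.74 = 31.565 m/s. 1 mph = 0.44704 m/s, so 31.565 m/s = 31.565 / 0.44704 = 70.608894 mph ≈ 70.61 mph (4 s.f.). Final answer: 70.61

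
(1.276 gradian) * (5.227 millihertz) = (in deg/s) 0.006003. Check: 1 gradian = 0.015707963 rad, so 1.276 gradian = 1.276 * 0.015707963 = 0.020043361 rad. 1 millihertz = 0.001 Hz, so 5.227 millihertz = 5.227 * 0.001 = 0.005227 Hz. Combine: 0.020043361 rad * 0.005227 Hz = 0.00010476665 rad/s. 1 deg/s = 0.017453293 rad/s, so 0.00010476665 rad/s = 0.00010476665 / 0.017453293 = 0.0060026868 deg/s ≈ 0.006003 deg/s (4 s.f.).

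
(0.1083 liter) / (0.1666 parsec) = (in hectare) 2.107e-24. Check: 1 liter = 0.001 m^3, so 0.1083 liter = 0.1083 * 0.001 = 0.0001083 m^3. 1 parsec = 3.0856776e+16 m, so 0.1666 parsec = 0.1666 * 3.0856776e+16 = 5.1407389e+15 m. Combine: 0.0001083 m^3 / 5.1407389e+15 m = 2.1067011e-20 m^2. 1 hectare = 10000 m^2, so 2.1067011e-20 m^2 = 2.1067011e-20 / 10000 = 2.1067011e-24 hectare ≈ 2.107e-24 hectare (4 s.f.).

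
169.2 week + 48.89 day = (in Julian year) 1 week = 604800 s, so 169.2 week = 169.2 * 604800 = 1.0233216e+08 s. 1 day = 86400 s, so 48.89 day = 48.89 * 86400 = 4224096 s. Sum: 1.0233216e+08 + 4224096 = 1.0655626e+08 s. 1 Julian year = 31557600 s, so 1.0655626e+08 s = 1.0655626e+08 / 31557600 = 3.376564 Julian year ≈ 3.377 Julian year (4 s.f.). Final answer: 3.377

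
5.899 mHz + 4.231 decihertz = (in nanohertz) 1 mHz = 0.001 Hz, so 5.899 mHz = 5.899 * 0.001 = 0.005899 Hz. 1 decihertz = 0.1 Hz, so 4.231 decihertz = 4.231 * 0.1 = 0.4231 Hz. Sum: 0.005899 + 0.4231 = 0.428999 Hz. 1 nanohertz = 1e-09 Hz, so 0.428999 Hz = 0.428999 / 1e-09 = 4.28999e+08 nanohertz ≈ 4.29e+08 nanohertz (4 s.f.). Final answer: 4.29e+08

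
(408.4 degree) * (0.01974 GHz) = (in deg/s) 1 degree = 0.017453293 rad, so 408.4 degree = 408.4 * 0.017453293 = 7.1279247 rad. 1 GHz = 1e+09 Hz, so 0.01974 GHz = 0.01974 * 1e+09 = 19740000 Hz. Combine: 7.1279247 rad * 19740000 Hz = 1.4070523e+08 rad/s. 1 deg/s = 0.017453293 rad/s, so 1.4070523e+08 rad/s = 1.4070523e+08 / 0.017453293 = 8.061816e+09 deg/s ≈ 8.062e+09 deg/s (4 s.f.). Final answer: 8.062e+09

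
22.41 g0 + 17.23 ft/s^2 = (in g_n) 1 g0 = 9.80665 m/s^2, so 22.41 g0 = 22.41 * 9.80665 = 219.76703 m/s^2. 1 ft/s^2 = 0.3048 m/s^2, so 17.23 ft/s^2 = 17.23 * 0.3048 = 5.251704 m/s^2. Sum: 219.76703 + 5.251704 = 225.01873 m/s^2. 1 g_n = 9.80665 m/s^2, so 225.01873 m/s^2 = 225.01873 / 9.80665 = 22.945525 g_n ≈ 22.95 g_n (4 s.f.). Final answer: 22.95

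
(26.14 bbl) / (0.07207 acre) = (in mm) 1 bbl = 0.15898729 m^3, so 26.14 bbl = 26.14 * 0.15898729 = 4.1559279 m^3. 1 acre = 4046.8564 m^2, so 0.07207 acre = 0.07207 * 4046.8564 = 291.65694 m^2. Combine: 4.1559279 m^3 / 291.65694 m^2 = 0.014249371 m. 1 mm = 0.001 m, so 0.014249371 m = 0.014249371 / 0.001 = 14.249371 mm ≈ 14.25 mm (4 s.f.). Final answer: 14.25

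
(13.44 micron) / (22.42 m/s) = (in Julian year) 1.9e-14. Check: 1 micron = 1e-06 m, so 13.44 micron = 13.44 * 1e-06 = 1.344e-05 m. 22.42 m/s is already in m/s. Combine: 1.344e-05 m / 22.42 m/s = 5.9946476e-07 s. 1 Julian year = 31557600 s, so 5.9946476e-07 s = 5.9946476e-07 / 31557600 = 1.8995892e-14 Julian year ≈ 1.9e-14 Julian year (4 s.f.).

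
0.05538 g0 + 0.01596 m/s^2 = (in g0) 1 g0 = 9.80665 m/s^2, so 0.05538 g0 = 0.05538 * 9.80665 = 0.54309228 m/s^2. 0.01596 m/s^2 is already in m/s^2. Sum: 0.54309228 + 0.01596 = 0.55905228 m/s^2. 1 g0 = 9.80665 m/s^2, so 0.55905228 m/s^2 = 0.55905228 / 9.80665 = 0.057007467 g0 ≈ 0.05701 g0 (4 s.f.). Final answer: 0.05701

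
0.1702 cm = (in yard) 1 cm = 0.01 m, so 0.1702 cm = 0.1702 * 0.01 = 0.001702 m. 1 yard = 0.9144 m, so 0.001702 m = 0.001702 / 0.9144 = 0.0018613298 yard ≈ 0.001861 yard (4 s.f.). Final answer: 0.001861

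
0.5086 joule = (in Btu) 0.0004821. Check: 0.5086 joule = 0.5086 J. 1 Btu = 1055.0559 J, so 0.5086 J = 0.5086 / 1055.0559 = 0.00048205979 Btu ≈ 0.0004821 Btu (4 s.f.).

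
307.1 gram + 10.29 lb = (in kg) 1 gram = 0.001 kg, so 307.1 gram = 307.1 * 0.001 = 0.3071 kg. 1 lb = 0.45359237 kg, so 10.29 lb = 10.29 * 0.45359237 = 4.6674655 kg. Sum: 0.3071 + 4.6674655 = 4.9745655 kg. Result: 4.9745655 kg ≈ 4.975 kg (4 s.f.). Final answer: 4.975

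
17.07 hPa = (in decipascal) 1.707e+04. Check: 1 hPa = 100 Pa, so 17.07 hPa = 17.07 * 100 = 1707 Pa. 1 decipascal = 0.1 Pa, so 1707 Pa = 1707 / 0.1 = 17070 decipascal ≈ 1.707e+04 decipascal (4 s.f.).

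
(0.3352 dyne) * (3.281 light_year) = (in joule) 1.04e+11. Check: 1 dyne = 1e-05 N, so 0.3352 dyne = 0.3352 * 1e-05 = 3.352e-06 N. 1 light_year = 9.4607305e+15 m, so 3.281 light_year = 3.281 * 9.4607305e+15 = 3.1040657e+16 m. Combine: 3.352e-06 N * 3.1040657e+16 m = 1.0404828e+11 J. 1.0404828e+11 J = 1.0404828e+11 joule ≈ 1.04e+11 joule (4 s.f.).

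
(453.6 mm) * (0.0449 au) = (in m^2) 1 mm = 0.001 m, so 453.6 mm = 453.6 * 0.001 = 0.4536 m. 1 au = 1.4959787e+11 m, so 0.0449 au = 0.0449 * 1.4959787e+11 = 6.7169444e+09 m. Combine: 0.4536 m * 6.7169444e+09 m = 3.046806e+09 m^2. Result: 3.046806e+09 m^2 ≈ 3.047e+09 m^2 (4 s.f.). Final answer: 3.047e+09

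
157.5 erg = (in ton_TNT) 3.764e-15. Check: 1 erg = 1e-07 J, so 157.5 erg = 157.5 * 1e-07 = 1.575e-05 J. 1 ton_TNT = 4.184e+09 J, so 1.575e-05 J = 1.575e-05 / 4.184e+09 = 3.7643403e-15 ton_TNT ≈ 3.764e-15 ton_TNT (4 s.f.).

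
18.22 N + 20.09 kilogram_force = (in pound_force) 48.39. Check: 18.22 N is already in N. 1 kilogram_force = 9.80665 N, so 20.09 kilogram_force = 20.09 * 9.80665 = 197.0156 N. Sum: 18.22 + 197.0156 = 215.2356 N. 1 pound_force = 4.4482216 N, so 215.2356 N = 215.2356 / 4.4482216 = 48.386887 pound_force ≈ 48.39 pound_force (4 s.f.).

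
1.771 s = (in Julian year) 1 Julian year = 31557600 s, so 1.771 s = 1.771 / 31557600 = 5.6119604e-08 Julian year ≈ 5.612e-08 Julian year (4 s.f.). Final answer: 5.612e-08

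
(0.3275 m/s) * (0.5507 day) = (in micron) 1.558e+10. Check: 0.3275 m/s is already in m/s. 1 day = 86400 s, so 0.5507 day = 0.5507 * 86400 = 47580.48 s. Combine: 0.3275 m/s * 47580.48 s = 15582.607 m. 1 micron = 1e-06 m, so 15582.607 m = 15582.607 / 1e-06 = 1.5582607e+10 micron ≈ 1.558e+10 micron (4 s.f.).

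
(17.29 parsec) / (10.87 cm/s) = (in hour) 1.363e+15. Check: 1 parsec = 3.0856776e+16 m, so 17.29 parsec = 17.29 * 3.0856776e+16 = 5.3351365e+17 m. 1 cm/s = 0.01 m/s, so 10.87 cm/s = 10.87 * 0.01 = 0.1087 m/s. Combine: 5.3351365e+17 m / 0.1087 m/s = 4.9081293e+18 s. 1 hour = 3600 s, so 4.9081293e+18 s = 4.9081293e+18 / 3600 = 1.3633692e+15 hour ≈ 1.363e+15 hour (4 s.f.).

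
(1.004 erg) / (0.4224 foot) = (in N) 7.798e-07. Check: 1 erg = 1e-07 J, so 1.004 erg = 1.004 * 1e-07 = 1.004e-07 J. 1 foot = 0.3048 m, so 0.4224 foot = 0.4224 * 0.3048 = 0.12874752 m. Combine: 1.004e-07 J / 0.12874752 m = 7.7982085e-07 N. Result: 7.7982085e-07 N ≈ 7.798e-07 N (4 s.f.).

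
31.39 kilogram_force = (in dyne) 1 kilogram_force = 9.80665 N, so 31.39 kilogram_force = 31.39 * 9.80665 = 307.83074 N. 1 dyne = 1e-05 N, so 307.83074 N = 307.83074 / 1e-05 = 30783074 dyne ≈ 3.078e+07 dyne (4 s.f.). Final answer: 3.078e+07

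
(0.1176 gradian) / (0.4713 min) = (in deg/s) 1 gradian = 0.015707963 rad, so 0.1176 gradian = 0.1176 * 0.015707963 = 0.0018472565 rad. 1 min = 60 s, so 0.4713 min = 0.4713 * 60 = 28.278 s. Combine: 0.0018472565 rad / 28.278 s = 6.5324863e-05 rad/s. 1 deg/s = 0.017453293 rad/s, so 6.5324863e-05 rad/s = 6.5324863e-05 / 0.017453293 = 0.003742839 deg/s ≈ 0.003743 deg/s (4 s.f.). Final answer: 0.003743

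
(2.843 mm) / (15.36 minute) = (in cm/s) 0.0003085. Check: 1 mm = 0.001 m, so 2.843 mm = 2.843 * 0.001 = 0.002843 m. 1 minute = 60 s, so 15.36 minute = 15.36 * 60 = 921.6 s. Combine: 0.002843 m / 921.6 s = 3.0848524e-06 m/s. 1 cm/s = 0.01 m/s, so 3.0848524e-06 m/s = 3.0848524e-06 / 0.01 = 0.00030848524 cm/s ≈ 0.0003085 cm/s (4 s.f.).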